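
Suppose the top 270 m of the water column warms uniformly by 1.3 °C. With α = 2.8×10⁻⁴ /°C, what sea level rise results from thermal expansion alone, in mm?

Δh ≈ 98 mm

Δh = αΔT·H = 2.8×10⁻⁴ × 1.3 × 270 = 0.09828 m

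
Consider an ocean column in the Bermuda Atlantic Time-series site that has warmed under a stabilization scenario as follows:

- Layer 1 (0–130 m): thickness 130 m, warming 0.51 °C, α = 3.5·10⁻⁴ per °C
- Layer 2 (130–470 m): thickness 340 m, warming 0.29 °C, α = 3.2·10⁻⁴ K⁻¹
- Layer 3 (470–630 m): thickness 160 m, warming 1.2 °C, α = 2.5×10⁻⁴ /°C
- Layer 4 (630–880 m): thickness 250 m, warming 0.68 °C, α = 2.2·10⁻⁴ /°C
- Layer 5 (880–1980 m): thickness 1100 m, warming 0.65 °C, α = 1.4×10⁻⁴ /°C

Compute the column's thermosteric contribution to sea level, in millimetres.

0.51 × 130 × 3.5×10⁻⁴ = 0.023205 m
130–470 m: 0.29 × 3.2×10⁻⁴ × 340 = 0.031552 m
1.2 × 160 × 2.5×10⁻⁴ = 0.04800 m
Layer 4: 2.2×10⁻⁴ × 0.68 × 250 = 0.03740 m
1100 × 1.4×10⁻⁴ × 0.65 = 0.10010 m
Δh = 0.023205 + 0.031552 + 0.04800 + 0.03740 + 0.10010 = 0.240257 m

240 mm of thermosteric rise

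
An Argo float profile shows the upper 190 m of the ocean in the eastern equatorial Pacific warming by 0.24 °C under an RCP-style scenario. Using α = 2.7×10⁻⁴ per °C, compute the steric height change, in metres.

Δh = αΔT·H = 2.7×10⁻⁴ × 0.24 × 190 = 0.012312 m

Δh ≈ 0.012 m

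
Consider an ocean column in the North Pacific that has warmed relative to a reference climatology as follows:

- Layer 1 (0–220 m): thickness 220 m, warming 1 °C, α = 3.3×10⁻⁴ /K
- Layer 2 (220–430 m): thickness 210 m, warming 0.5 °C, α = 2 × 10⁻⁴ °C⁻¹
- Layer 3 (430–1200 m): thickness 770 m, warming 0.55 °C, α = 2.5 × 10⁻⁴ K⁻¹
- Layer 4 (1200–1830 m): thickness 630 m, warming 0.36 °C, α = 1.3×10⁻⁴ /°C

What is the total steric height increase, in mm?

0–220 m: 1 × 3.3×10⁻⁴ × 220 = 0.07260 m
2×10⁻⁴ × 0.5 × 210 = 0.02100 m
430–1200 m: 2.5×10⁻⁴ × 0.55 × 770 = 0.105875 m
1.3×10⁻⁴ × 0.36 × 630 = 0.029484 m
Δh = 0.07260 + 0.02100 + 0.105875 + 0.029484 = 0.228959 m ≈ 230 mm

Δh ≈ 230 mm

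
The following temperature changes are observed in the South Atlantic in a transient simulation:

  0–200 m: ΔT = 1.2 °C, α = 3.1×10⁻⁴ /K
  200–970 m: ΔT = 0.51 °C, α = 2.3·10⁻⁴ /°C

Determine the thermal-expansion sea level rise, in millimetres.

165 mm

1.2 × 200 × 3.1×10⁻⁴ = 0.07440 m
Layer 2: 770 × 0.51 × 2.3×10⁻⁴ = 0.090321 m
Δh = 0.07440 + 0.090321 = 0.164721 m ≈ 165 mm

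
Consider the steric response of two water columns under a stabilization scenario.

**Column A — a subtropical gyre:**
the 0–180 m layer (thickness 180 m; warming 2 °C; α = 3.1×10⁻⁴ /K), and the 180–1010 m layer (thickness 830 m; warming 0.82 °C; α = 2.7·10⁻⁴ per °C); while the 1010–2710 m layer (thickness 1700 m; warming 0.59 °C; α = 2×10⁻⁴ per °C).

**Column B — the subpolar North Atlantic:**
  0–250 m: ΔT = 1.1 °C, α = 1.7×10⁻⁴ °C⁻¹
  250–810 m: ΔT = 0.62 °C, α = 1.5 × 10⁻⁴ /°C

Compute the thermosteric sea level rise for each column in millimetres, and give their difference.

A 0–180 m: 2 × 3.1×10⁻⁴ × 180 = 0.11160 m
A 180–1010 m: 830 × 2.7×10⁻⁴ × 0.82 = 0.183762 m
A 0.59 × 2×10⁻⁴ × 1700 = 0.20060 m
A total: 0.495962 m
B 0–250 m: 1.7×10⁻⁴ × 1.1 × 250 = 0.04675 m
B 0.62 × 1.5×10⁻⁴ × 560 = 0.05208 m
B total: 0.09883 m
Difference: 0.495962 − 0.09883 = 0.397132 m

Δh_A ≈ 500 mm, Δh_B ≈ 99 mm; difference ≈ 400 mm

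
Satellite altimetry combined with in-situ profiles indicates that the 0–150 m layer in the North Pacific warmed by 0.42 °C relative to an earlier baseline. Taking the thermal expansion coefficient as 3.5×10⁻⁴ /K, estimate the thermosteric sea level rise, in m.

Δh = αΔT·H = 3.5×10⁻⁴ × 0.42 × 150 = 0.02205 m

about 0.0221 m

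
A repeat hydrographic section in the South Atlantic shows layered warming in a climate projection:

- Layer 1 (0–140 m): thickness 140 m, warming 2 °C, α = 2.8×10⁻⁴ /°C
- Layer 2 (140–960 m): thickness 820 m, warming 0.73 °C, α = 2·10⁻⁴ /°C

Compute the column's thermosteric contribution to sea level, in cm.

about 20 cm

0–140 m: 140 × 2 × 2.8×10⁻⁴ = 0.07840 m
0.73 × 820 × 2×10⁻⁴ = 0.11972 m
Δh = 0.07840 + 0.11972 = 0.19812 m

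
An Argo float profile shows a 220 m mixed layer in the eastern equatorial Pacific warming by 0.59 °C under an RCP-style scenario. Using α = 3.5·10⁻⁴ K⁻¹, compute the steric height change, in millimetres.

about 45 mm

Δh = αΔT·H = 3.5×10⁻⁴ × 0.59 × 220 = 0.04543 m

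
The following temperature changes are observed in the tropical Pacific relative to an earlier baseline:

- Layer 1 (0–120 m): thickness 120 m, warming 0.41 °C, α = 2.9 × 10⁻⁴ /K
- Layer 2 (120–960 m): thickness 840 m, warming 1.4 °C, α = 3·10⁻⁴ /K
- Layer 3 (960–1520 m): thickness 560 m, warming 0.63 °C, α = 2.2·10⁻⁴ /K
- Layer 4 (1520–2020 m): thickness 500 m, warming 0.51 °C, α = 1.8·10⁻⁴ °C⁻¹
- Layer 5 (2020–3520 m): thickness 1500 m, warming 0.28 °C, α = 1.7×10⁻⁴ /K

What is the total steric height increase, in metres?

0.562 m of thermosteric rise

120 × 0.41 × 2.9×10⁻⁴ = 0.014268 m
3×10⁻⁴ × 840 × 1.4 = 0.35280 m
960–1520 m: 2.2×10⁻⁴ × 0.63 × 560 = 0.077616 m
1.8×10⁻⁴ × 500 × 0.51 = 0.04590 m
0.28 × 1.7×10⁻⁴ × 1500 = 0.07140 m
Δh = 0.014268 + 0.35280 + 0.077616 + 0.04590 + 0.07140 = 0.561984 m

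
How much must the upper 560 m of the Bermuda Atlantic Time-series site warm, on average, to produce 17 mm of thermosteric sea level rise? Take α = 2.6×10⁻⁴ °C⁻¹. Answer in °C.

0.117 °C

ΔT = Δh/(αH) = 0.017 / (2.6×10⁻⁴ × 560) ≈ 0.1168 °C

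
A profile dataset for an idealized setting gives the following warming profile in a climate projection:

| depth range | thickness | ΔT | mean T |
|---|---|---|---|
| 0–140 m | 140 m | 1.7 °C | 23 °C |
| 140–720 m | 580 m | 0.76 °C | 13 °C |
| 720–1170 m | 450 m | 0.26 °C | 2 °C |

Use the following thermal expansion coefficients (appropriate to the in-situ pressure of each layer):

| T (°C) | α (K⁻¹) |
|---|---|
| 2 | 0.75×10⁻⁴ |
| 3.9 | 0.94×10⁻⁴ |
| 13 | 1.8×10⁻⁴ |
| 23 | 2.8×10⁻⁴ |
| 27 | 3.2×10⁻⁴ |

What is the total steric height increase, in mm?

Δh ≈ 150 mm

Layer 1 at 23 °C → α = 2.8×10⁻⁴ K⁻¹
Layer 2 at 13 °C → α = 1.8×10⁻⁴ K⁻¹
Layer 3 at 2 °C → α = 0.75×10⁻⁴ K⁻¹
0–140 m: 140 × 2.8×10⁻⁴ × 1.7 = 0.06664 m
580 × 1.8×10⁻⁴ × 0.76 = 0.079344 m
Layer 3: 450 × 0.26 × 0.75×10⁻⁴ = 0.008775 m
Δh = 0.06664 + 0.079344 + 0.008775 = 0.154759 m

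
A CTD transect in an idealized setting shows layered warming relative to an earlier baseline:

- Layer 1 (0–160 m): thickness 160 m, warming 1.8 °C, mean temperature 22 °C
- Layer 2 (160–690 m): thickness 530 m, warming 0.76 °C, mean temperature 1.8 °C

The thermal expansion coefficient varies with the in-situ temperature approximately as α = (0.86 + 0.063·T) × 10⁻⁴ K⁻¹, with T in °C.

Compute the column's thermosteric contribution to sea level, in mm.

Layer 1: α = (0.86 + 0.063×22)×10⁻⁴ = 2.246×10⁻⁴ K⁻¹
Layer 2: α = (0.86 + 0.063×1.8)×10⁻⁴ = 0.9734×10⁻⁴ K⁻¹
Layer 1: 1.8 × 160 × 2.246×10⁻⁴ = 0.0646848 m
530 × 0.76 × 0.9734×10⁻⁴ = 0.039208552 m
Δh = 0.0646848 + 0.039208552 = 0.103893352 m ≈ 100 mm

Δh = 100 mm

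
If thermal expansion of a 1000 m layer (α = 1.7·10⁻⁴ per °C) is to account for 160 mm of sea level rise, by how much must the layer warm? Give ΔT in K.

0.941 K

ΔT = Δh/(αH) = 0.16 / (1.7×10⁻⁴ × 1000) ≈ 0.9412 K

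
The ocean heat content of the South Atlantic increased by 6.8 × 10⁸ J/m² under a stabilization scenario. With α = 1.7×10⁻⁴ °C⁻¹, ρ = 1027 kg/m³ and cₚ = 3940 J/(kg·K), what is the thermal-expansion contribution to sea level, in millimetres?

about 29 mm

Δh = αQ/(ρcₚ) = 1.7×10⁻⁴ × 6.8×10⁸ / (1027 × 3940) ≈ 0.028569 m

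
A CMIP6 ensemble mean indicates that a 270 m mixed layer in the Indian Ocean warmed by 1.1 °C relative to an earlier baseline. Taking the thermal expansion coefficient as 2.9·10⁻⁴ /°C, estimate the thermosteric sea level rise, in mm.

Δh = αΔT·H = 2.9×10⁻⁴ × 1.1 × 270 = 0.08613 m

86.1 mm of thermosteric rise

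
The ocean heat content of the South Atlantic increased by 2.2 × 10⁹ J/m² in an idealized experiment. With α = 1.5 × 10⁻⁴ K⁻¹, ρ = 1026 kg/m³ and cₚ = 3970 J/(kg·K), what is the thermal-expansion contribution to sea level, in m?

Δh = αQ/(ρcₚ) = 1.5×10⁻⁴ × 2.2×10⁹ / (1026 × 3970) ≈ 0.081017 m

Δh ≈ 0.081 m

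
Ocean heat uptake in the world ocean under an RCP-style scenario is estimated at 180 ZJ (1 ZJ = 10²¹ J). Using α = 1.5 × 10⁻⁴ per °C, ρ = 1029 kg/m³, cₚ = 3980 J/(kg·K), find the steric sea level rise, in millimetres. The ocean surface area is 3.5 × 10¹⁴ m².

Per unit area: Q = 180×10²¹ / (3.5×10¹⁴) ≈ 5.143×10⁸ J/m²
Δh = αQ/(ρcₚ) = 1.5×10⁻⁴ × 5.143×10⁸ / (1029 × 3980) ≈ 0.018837 m

Δh ≈ 18.8 mm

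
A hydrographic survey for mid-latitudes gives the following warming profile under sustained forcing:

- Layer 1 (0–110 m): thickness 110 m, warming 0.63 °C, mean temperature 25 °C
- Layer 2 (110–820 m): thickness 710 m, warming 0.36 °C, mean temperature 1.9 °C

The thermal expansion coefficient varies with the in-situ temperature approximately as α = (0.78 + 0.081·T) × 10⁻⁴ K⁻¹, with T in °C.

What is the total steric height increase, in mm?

Δh ≈ 43.3 mm

Layer 1: α = (0.78 + 0.081×25)×10⁻⁴ = 2.805×10⁻⁴ K⁻¹
Layer 2: α = (0.78 + 0.081×1.9)×10⁻⁴ = 0.9339×10⁻⁴ K⁻¹
0–110 m: 0.63 × 110 × 2.805×10⁻⁴ = 0.01943865 m
0.9339×10⁻⁴ × 0.36 × 710 = 0.023870484 m
Δh = 0.01943865 + 0.023870484 = 0.043309134 m ≈ 43.3 mm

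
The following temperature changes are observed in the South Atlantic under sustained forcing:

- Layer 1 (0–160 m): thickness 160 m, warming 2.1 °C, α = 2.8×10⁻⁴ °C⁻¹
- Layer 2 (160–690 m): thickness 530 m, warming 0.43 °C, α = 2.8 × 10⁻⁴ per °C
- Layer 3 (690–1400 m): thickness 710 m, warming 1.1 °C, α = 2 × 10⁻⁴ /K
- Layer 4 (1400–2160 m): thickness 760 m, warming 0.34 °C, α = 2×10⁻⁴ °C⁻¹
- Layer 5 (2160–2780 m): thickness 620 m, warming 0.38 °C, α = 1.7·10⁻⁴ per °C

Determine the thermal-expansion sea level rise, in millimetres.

2.1 × 2.8×10⁻⁴ × 160 = 0.09408 m
Layer 2: 2.8×10⁻⁴ × 0.43 × 530 = 0.063812 m
2×10⁻⁴ × 710 × 1.1 = 0.15620 m
Layer 4: 2×10⁻⁴ × 0.34 × 760 = 0.05168 m
0.38 × 620 × 1.7×10⁻⁴ = 0.040052 m
Δh = 0.09408 + 0.063812 + 0.15620 + 0.05168 + 0.040052 = 0.405824 m ≈ 406 mm

Δh = 406 mm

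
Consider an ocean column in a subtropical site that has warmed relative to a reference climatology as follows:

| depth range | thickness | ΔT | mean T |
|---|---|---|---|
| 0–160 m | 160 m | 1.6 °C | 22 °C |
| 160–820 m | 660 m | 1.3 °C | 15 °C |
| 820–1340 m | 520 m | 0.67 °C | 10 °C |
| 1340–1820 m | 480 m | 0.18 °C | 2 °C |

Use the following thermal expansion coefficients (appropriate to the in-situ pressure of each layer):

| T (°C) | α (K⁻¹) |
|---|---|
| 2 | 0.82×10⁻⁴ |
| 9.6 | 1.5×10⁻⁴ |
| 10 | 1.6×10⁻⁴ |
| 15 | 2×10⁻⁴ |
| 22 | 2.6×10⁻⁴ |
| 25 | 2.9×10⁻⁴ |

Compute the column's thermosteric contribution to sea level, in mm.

Δh ≈ 301 mm

Layer 1 at 22 °C → α = 2.6×10⁻⁴ K⁻¹
Layer 2 at 15 °C → α = 2×10⁻⁴ K⁻¹
Layer 3 at 10 °C → α = 1.6×10⁻⁴ K⁻¹
Layer 4 at 2 °C → α = 0.82×10⁻⁴ K⁻¹
2.6×10⁻⁴ × 1.6 × 160 = 0.06656 m
2×10⁻⁴ × 660 × 1.3 = 0.17160 m
820–1340 m: 520 × 0.67 × 1.6×10⁻⁴ = 0.055744 m
0.82×10⁻⁴ × 480 × 0.18 = 0.0070848 m
Δh = 0.06656 + 0.17160 + 0.055744 + 0.0070848 = 0.3009888 m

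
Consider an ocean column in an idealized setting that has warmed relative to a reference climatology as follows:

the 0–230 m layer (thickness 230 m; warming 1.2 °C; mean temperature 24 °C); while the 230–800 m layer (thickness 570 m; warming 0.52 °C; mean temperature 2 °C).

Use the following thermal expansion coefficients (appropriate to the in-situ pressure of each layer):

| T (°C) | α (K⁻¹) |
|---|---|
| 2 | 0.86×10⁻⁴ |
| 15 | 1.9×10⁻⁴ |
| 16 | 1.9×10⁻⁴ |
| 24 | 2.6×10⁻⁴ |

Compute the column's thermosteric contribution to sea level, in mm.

Δh = 97.3 mm

Layer 1 at 24 °C → α = 2.6×10⁻⁴ K⁻¹
Layer 2 at 2 °C → α = 0.86×10⁻⁴ K⁻¹
1.2 × 230 × 2.6×10⁻⁴ = 0.07176 m
Layer 2: 0.86×10⁻⁴ × 0.52 × 570 = 0.0254904 m
Δh = 0.07176 + 0.0254904 = 0.0972504 m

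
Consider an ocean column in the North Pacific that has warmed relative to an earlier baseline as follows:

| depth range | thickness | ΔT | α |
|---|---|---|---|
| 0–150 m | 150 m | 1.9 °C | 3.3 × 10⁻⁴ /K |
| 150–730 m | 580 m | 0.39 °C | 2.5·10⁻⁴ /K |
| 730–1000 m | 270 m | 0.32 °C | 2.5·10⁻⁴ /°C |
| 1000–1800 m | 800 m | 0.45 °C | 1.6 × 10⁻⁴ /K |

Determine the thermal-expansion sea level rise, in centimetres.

0–150 m: 150 × 3.3×10⁻⁴ × 1.9 = 0.09405 m
150–730 m: 0.39 × 2.5×10⁻⁴ × 580 = 0.05655 m
Layer 3: 2.5×10⁻⁴ × 270 × 0.32 = 0.02160 m
800 × 1.6×10⁻⁴ × 0.45 = 0.05760 m
Δh = 0.09405 + 0.05655 + 0.02160 + 0.05760 = 0.22980 m ≈ 23 cm

23 cm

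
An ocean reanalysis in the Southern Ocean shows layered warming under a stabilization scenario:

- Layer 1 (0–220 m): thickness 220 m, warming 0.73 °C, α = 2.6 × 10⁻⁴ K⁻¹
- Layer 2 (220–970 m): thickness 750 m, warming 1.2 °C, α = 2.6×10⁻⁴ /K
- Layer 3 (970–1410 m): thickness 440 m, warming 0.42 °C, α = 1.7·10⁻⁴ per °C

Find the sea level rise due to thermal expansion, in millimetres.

Δh ≈ 310 mm

0–220 m: 0.73 × 2.6×10⁻⁴ × 220 = 0.041756 m
Layer 2: 1.2 × 750 × 2.6×10⁻⁴ = 0.23400 m
970–1410 m: 440 × 0.42 × 1.7×10⁻⁴ = 0.031416 m
Δh = 0.041756 + 0.23400 + 0.031416 = 0.307172 m ≈ 310 mm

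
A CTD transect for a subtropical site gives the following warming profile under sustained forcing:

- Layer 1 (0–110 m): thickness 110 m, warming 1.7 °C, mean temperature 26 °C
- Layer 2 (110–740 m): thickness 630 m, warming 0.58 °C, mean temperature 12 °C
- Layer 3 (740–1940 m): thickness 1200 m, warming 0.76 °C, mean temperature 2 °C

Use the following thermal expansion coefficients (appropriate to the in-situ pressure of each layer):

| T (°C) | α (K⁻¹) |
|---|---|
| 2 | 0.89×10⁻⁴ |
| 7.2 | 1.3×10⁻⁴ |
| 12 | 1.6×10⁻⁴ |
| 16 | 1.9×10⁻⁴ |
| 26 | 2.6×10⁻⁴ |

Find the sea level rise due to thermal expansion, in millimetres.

about 188 mm

Layer 1 at 26 °C → α = 2.6×10⁻⁴ K⁻¹
Layer 2 at 12 °C → α = 1.6×10⁻⁴ K⁻¹
Layer 3 at 2 °C → α = 0.89×10⁻⁴ K⁻¹
1.7 × 2.6×10⁻⁴ × 110 = 0.04862 m
110–740 m: 0.58 × 1.6×10⁻⁴ × 630 = 0.058464 m
1200 × 0.89×10⁻⁴ × 0.76 = 0.081168 m
Δh = 0.04862 + 0.058464 + 0.081168 = 0.188252 m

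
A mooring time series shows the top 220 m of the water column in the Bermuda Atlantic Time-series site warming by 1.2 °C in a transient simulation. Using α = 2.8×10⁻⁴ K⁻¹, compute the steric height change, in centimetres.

Δh = αΔT·H = 2.8×10⁻⁴ × 1.2 × 220 = 0.07392 m

Δh ≈ 7.39 cm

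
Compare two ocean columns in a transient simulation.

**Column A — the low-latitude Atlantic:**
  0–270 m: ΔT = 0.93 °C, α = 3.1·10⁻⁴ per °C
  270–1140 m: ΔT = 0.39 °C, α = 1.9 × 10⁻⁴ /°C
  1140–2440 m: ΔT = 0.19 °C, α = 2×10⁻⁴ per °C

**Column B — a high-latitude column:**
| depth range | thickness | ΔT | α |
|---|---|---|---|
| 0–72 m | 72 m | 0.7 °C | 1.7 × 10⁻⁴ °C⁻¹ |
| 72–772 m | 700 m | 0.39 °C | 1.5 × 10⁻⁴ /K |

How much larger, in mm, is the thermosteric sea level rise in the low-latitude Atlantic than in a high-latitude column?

Δh_A − Δh_B ≈ 142 mm

A Layer 1: 270 × 3.1×10⁻⁴ × 0.93 = 0.077841 m
A 270–1140 m: 0.39 × 1.9×10⁻⁴ × 870 = 0.064467 m
A 1140–2440 m: 2×10⁻⁴ × 1300 × 0.19 = 0.04940 m
A total: 0.191708 m
B Layer 1: 1.7×10⁻⁴ × 0.7 × 72 = 0.008568 m
B Layer 2: 0.39 × 700 × 1.5×10⁻⁴ = 0.04095 m
B total: 0.049518 m
Difference: 0.191708 − 0.049518 = 0.14219 m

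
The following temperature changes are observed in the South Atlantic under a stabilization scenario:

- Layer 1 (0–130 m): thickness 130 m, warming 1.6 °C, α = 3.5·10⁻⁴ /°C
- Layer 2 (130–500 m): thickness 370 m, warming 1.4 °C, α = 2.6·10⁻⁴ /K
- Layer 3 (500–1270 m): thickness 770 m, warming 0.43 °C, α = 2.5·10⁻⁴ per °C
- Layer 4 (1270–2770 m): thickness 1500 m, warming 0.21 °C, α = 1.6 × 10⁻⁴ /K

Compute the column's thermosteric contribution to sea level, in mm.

341 mm

Layer 1: 130 × 3.5×10⁻⁴ × 1.6 = 0.07280 m
130–500 m: 2.6×10⁻⁴ × 370 × 1.4 = 0.13468 m
Layer 3: 2.5×10⁻⁴ × 0.43 × 770 = 0.082775 m
1500 × 1.6×10⁻⁴ × 0.21 = 0.05040 m
Δh = 0.07280 + 0.13468 + 0.082775 + 0.05040 = 0.340655 m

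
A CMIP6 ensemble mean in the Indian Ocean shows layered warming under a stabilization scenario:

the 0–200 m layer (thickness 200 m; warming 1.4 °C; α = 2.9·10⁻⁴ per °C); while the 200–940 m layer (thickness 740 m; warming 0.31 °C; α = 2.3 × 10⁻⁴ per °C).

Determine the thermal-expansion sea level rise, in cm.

200 × 1.4 × 2.9×10⁻⁴ = 0.08120 m
740 × 0.31 × 2.3×10⁻⁴ = 0.052762 m
Δh = 0.08120 + 0.052762 = 0.133962 m

Δh = 13.4 cm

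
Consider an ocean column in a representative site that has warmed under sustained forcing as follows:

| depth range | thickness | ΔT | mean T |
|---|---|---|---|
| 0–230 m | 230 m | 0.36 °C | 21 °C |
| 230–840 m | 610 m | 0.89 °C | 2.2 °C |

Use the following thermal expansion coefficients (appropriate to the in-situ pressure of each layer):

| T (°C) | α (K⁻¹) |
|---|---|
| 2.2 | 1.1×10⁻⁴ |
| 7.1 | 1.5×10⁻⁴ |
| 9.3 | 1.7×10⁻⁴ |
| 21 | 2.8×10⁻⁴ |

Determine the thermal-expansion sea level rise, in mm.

Δh ≈ 82.9 mm

Layer 1 at 21 °C → α = 2.8×10⁻⁴ K⁻¹
Layer 2 at 2.2 °C → α = 1.1×10⁻⁴ K⁻¹
0–230 m: 230 × 0.36 × 2.8×10⁻⁴ = 0.023184 m
230–840 m: 610 × 0.89 × 1.1×10⁻⁴ = 0.059719 m
Δh = 0.023184 + 0.059719 = 0.082903 m ≈ 82.9 mm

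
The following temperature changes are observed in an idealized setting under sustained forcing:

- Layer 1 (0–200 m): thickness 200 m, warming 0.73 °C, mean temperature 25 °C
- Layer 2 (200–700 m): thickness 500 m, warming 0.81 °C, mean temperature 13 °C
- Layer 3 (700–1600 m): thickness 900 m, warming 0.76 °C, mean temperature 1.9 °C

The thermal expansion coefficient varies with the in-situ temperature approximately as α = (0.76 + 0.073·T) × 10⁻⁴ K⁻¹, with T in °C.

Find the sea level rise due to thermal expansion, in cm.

Layer 1: α = (0.76 + 0.073×25)×10⁻⁴ = 2.585×10⁻⁴ K⁻¹
Layer 2: α = (0.76 + 0.073×13)×10⁻⁴ = 1.709×10⁻⁴ K⁻¹
Layer 3: α = (0.76 + 0.073×1.9)×10⁻⁴ = 0.8987×10⁻⁴ K⁻¹
0–200 m: 2.585×10⁻⁴ × 0.73 × 200 = 0.037741 m
200–700 m: 500 × 1.709×10⁻⁴ × 0.81 = 0.0692145 m
Layer 3: 0.76 × 0.8987×10⁻⁴ × 900 = 0.06147108 m
Δh = 0.037741 + 0.0692145 + 0.06147108 = 0.16842658 m ≈ 17 cm

Δh ≈ 17 cm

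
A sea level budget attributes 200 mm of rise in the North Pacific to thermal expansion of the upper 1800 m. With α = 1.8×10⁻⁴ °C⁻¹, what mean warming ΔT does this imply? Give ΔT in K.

ΔT = Δh/(αH) = 0.2 / (1.8×10⁻⁴ × 1800) ≈ 0.6173 K

about 0.62 K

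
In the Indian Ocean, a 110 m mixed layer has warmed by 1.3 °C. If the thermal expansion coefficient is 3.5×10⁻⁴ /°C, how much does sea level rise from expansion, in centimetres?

about 5.0 cm

Δh = αΔT·H = 3.5×10⁻⁴ × 1.3 × 110 = 0.05005 m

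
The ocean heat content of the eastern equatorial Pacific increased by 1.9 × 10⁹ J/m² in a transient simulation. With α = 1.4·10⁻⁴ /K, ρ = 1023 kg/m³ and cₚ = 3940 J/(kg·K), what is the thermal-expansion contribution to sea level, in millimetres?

Δh ≈ 66.0 mm

Δh = αQ/(ρcₚ) = 1.4×10⁻⁴ × 1.9×10⁹ / (1023 × 3940) ≈ 0.065995 m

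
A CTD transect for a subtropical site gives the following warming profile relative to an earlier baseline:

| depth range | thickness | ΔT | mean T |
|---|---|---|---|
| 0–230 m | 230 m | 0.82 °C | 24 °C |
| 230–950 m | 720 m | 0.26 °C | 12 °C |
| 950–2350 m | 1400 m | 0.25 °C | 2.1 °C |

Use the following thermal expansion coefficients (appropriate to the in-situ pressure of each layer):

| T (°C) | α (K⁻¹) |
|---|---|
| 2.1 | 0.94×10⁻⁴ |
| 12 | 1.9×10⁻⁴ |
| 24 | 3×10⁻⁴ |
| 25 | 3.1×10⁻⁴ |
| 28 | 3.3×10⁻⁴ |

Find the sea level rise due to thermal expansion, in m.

Layer 1 at 24 °C → α = 3×10⁻⁴ K⁻¹
Layer 2 at 12 °C → α = 1.9×10⁻⁴ K⁻¹
Layer 3 at 2.1 °C → α = 0.94×10⁻⁴ K⁻¹
Layer 1: 3×10⁻⁴ × 0.82 × 230 = 0.05658 m
Layer 2: 1.9×10⁻⁴ × 0.26 × 720 = 0.035568 m
Layer 3: 0.94×10⁻⁴ × 1400 × 0.25 = 0.03290 m
Δh = 0.05658 + 0.035568 + 0.03290 = 0.125048 m

Δh = 0.125 m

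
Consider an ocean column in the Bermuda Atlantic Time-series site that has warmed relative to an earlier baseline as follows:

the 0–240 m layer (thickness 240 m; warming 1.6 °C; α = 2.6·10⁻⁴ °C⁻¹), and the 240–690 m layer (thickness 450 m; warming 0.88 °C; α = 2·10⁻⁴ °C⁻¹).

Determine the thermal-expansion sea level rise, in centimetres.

240 × 2.6×10⁻⁴ × 1.6 = 0.09984 m
Layer 2: 2×10⁻⁴ × 0.88 × 450 = 0.07920 m
Δh = 0.09984 + 0.07920 = 0.17904 m

about 17.9 cm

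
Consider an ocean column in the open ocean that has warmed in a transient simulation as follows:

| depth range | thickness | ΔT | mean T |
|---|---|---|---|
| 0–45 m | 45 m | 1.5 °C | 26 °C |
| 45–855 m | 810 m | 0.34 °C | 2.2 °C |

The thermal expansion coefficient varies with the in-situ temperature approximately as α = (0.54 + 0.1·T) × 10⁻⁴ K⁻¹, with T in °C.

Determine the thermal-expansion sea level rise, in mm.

about 42.1 mm

Layer 1: α = (0.54 + 0.1×26)×10⁻⁴ = 3.14×10⁻⁴ K⁻¹
Layer 2: α = (0.54 + 0.1×2.2)×10⁻⁴ = 0.76×10⁻⁴ K⁻¹
Layer 1: 1.5 × 3.14×10⁻⁴ × 45 = 0.021195 m
45–855 m: 0.34 × 0.76×10⁻⁴ × 810 = 0.0209304 m
Δh = 0.021195 + 0.0209304 = 0.0421254 m ≈ 42.1 mm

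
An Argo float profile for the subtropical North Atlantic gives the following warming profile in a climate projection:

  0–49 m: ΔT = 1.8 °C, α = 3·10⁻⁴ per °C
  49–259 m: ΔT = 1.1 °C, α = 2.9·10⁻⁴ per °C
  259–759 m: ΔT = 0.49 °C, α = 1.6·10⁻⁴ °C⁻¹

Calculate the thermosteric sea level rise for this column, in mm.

1.8 × 49 × 3×10⁻⁴ = 0.02646 m
Layer 2: 210 × 2.9×10⁻⁴ × 1.1 = 0.06699 m
259–759 m: 0.49 × 500 × 1.6×10⁻⁴ = 0.03920 m
Δh = 0.02646 + 0.06699 + 0.03920 = 0.13265 m ≈ 133 mm

Δh ≈ 133 mm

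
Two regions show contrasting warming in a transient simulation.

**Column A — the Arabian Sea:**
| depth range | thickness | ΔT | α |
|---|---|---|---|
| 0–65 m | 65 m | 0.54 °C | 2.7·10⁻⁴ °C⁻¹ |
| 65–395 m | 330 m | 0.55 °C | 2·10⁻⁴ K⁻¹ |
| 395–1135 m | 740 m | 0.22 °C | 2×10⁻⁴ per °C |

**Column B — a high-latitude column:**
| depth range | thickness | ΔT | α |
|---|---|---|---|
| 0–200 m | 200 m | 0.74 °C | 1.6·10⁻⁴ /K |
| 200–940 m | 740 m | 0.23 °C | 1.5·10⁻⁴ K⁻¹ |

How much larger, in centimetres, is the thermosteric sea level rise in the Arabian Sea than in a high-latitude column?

2.91 cm

A 0–65 m: 65 × 2.7×10⁻⁴ × 0.54 = 0.009477 m
A Layer 2: 2×10⁻⁴ × 330 × 0.55 = 0.03630 m
A 740 × 2×10⁻⁴ × 0.22 = 0.03256 m
A total: 0.078337 m
B 0.74 × 1.6×10⁻⁴ × 200 = 0.02368 m
B Layer 2: 1.5×10⁻⁴ × 0.23 × 740 = 0.02553 m
B total: 0.04921 m
Difference: 0.078337 − 0.04921 = 0.029127 m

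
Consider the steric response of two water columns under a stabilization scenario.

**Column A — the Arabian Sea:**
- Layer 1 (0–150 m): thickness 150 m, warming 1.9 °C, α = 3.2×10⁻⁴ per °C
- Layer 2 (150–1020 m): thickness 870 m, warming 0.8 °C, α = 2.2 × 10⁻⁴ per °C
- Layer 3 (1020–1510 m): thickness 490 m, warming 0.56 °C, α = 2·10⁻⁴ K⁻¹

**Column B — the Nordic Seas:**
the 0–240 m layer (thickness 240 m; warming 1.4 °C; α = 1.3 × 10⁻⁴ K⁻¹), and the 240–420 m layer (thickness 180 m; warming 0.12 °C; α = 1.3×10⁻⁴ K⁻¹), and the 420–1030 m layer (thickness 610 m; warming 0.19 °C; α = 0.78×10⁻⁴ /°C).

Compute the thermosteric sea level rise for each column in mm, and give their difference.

A Layer 1: 1.9 × 3.2×10⁻⁴ × 150 = 0.09120 m
A 2.2×10⁻⁴ × 0.8 × 870 = 0.15312 m
A Layer 3: 490 × 2×10⁻⁴ × 0.56 = 0.05488 m
A total: 0.29920 m
B 1.4 × 1.3×10⁻⁴ × 240 = 0.04368 m
B 180 × 0.12 × 1.3×10⁻⁴ = 0.002808 m
B 420–1030 m: 0.19 × 610 × 0.78×10⁻⁴ = 0.0090402 m
B total: 0.0555282 m
Difference: 0.29920 − 0.0555282 = 0.2436718 m

Δh_A ≈ 299 mm, Δh_B ≈ 55.5 mm; difference ≈ 244 mm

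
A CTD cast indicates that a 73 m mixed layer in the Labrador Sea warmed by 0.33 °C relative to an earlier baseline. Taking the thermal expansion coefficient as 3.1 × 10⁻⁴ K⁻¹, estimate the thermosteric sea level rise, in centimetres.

Δh = αΔT·H = 3.1×10⁻⁴ × 0.33 × 73 = 0.0074679 m

Δh ≈ 0.747 cm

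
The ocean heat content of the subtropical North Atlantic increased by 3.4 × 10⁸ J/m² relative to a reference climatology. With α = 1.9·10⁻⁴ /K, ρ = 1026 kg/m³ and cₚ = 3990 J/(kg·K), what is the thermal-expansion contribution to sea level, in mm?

Δh = αQ/(ρcₚ) = 1.9×10⁻⁴ × 3.4×10⁸ / (1026 × 3990) ≈ 0.01578 m

Δh ≈ 15.8 mm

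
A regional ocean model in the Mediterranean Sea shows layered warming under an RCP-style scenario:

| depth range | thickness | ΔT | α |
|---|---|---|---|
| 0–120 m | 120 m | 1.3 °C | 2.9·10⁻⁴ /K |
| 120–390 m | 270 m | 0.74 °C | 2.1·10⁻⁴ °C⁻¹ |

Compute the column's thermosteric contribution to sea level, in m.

Layer 1: 120 × 2.9×10⁻⁴ × 1.3 = 0.04524 m
0.74 × 2.1×10⁻⁴ × 270 = 0.041958 m
Δh = 0.04524 + 0.041958 = 0.087198 m

Δh = 0.0872 m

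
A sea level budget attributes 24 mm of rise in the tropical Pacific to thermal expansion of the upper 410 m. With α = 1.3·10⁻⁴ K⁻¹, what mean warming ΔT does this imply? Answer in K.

ΔT = Δh/(αH) = 0.024 / (1.3×10⁻⁴ × 410) ≈ 0.4503 K

0.450 K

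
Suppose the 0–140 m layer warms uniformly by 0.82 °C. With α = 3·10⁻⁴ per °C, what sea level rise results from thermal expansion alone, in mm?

Δh = αΔT·H = 3×10⁻⁴ × 0.82 × 140 = 0.03444 m

Δh ≈ 34.4 mm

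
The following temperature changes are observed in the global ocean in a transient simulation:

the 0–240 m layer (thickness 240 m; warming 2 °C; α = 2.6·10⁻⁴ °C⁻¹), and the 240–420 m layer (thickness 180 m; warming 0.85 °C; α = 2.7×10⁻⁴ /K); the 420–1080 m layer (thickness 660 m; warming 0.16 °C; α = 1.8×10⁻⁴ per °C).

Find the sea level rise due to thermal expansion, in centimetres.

19 cm

240 × 2.6×10⁻⁴ × 2 = 0.12480 m
Layer 2: 2.7×10⁻⁴ × 0.85 × 180 = 0.04131 m
660 × 1.8×10⁻⁴ × 0.16 = 0.019008 m
Δh = 0.12480 + 0.04131 + 0.019008 = 0.185118 m ≈ 19 cm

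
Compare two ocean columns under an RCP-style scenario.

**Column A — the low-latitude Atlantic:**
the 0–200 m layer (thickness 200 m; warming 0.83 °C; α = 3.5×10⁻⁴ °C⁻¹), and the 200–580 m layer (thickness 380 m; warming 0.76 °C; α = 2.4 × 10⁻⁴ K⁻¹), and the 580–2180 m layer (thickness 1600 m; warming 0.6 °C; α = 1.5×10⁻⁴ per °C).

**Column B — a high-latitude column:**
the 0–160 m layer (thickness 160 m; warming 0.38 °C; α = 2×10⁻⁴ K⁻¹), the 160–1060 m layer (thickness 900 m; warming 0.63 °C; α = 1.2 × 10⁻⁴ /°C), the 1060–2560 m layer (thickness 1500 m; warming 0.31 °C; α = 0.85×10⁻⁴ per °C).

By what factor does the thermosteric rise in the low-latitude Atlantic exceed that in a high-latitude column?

2.27

A 0.83 × 200 × 3.5×10⁻⁴ = 0.05810 m
A 0.76 × 2.4×10⁻⁴ × 380 = 0.069312 m
A 580–2180 m: 1.5×10⁻⁴ × 1600 × 0.6 = 0.14400 m
A total: 0.271412 m
B Layer 1: 2×10⁻⁴ × 160 × 0.38 = 0.01216 m
B Layer 2: 1.2×10⁻⁴ × 900 × 0.63 = 0.06804 m
B Layer 3: 0.31 × 1500 × 0.85×10⁻⁴ = 0.039525 m
B total: 0.119725 m
Ratio: 0.271412 / 0.119725 ≈ 2.267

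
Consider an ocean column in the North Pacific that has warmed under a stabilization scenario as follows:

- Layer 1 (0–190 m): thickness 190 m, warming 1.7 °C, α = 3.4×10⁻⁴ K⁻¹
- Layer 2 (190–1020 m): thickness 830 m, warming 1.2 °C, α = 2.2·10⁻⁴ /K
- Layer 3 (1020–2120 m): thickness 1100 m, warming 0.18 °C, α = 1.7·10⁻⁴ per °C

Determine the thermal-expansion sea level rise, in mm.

363 mm of thermosteric rise

0–190 m: 3.4×10⁻⁴ × 190 × 1.7 = 0.10982 m
190–1020 m: 1.2 × 830 × 2.2×10⁻⁴ = 0.21912 m
1.7×10⁻⁴ × 1100 × 0.18 = 0.03366 m
Δh = 0.10982 + 0.21912 + 0.03366 = 0.36260 m ≈ 363 mm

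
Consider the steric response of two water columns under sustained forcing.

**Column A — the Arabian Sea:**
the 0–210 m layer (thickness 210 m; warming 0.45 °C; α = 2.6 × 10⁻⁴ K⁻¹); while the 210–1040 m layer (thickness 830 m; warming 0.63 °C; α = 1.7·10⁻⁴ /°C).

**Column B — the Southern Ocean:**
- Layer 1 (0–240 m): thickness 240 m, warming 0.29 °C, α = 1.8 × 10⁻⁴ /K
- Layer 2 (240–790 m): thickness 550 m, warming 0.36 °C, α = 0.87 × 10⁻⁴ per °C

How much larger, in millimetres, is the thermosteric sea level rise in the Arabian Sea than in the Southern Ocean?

84 mm

A 210 × 0.45 × 2.6×10⁻⁴ = 0.02457 m
A 210–1040 m: 830 × 1.7×10⁻⁴ × 0.63 = 0.088893 m
A total: 0.113463 m
B 1.8×10⁻⁴ × 0.29 × 240 = 0.012528 m
B 240–790 m: 0.36 × 0.87×10⁻⁴ × 550 = 0.017226 m
B total: 0.029754 m
Difference: 0.113463 − 0.029754 = 0.083709 m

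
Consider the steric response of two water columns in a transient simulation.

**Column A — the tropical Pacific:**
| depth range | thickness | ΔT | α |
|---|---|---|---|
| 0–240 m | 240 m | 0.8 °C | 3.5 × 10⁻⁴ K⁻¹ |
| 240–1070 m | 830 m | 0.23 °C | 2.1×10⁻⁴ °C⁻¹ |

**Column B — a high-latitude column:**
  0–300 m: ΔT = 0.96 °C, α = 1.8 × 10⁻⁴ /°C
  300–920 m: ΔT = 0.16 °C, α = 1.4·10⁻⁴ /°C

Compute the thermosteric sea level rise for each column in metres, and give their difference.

A 0–240 m: 240 × 0.8 × 3.5×10⁻⁴ = 0.06720 m
A Layer 2: 830 × 0.23 × 2.1×10⁻⁴ = 0.040089 m
A total: 0.107289 m
B 300 × 0.96 × 1.8×10⁻⁴ = 0.05184 m
B 300–920 m: 620 × 0.16 × 1.4×10⁻⁴ = 0.013888 m
B total: 0.065728 m
Difference: 0.107289 − 0.065728 = 0.041561 m

Δh_A ≈ 0.11 m, Δh_B ≈ 0.066 m; difference ≈ 0.042 m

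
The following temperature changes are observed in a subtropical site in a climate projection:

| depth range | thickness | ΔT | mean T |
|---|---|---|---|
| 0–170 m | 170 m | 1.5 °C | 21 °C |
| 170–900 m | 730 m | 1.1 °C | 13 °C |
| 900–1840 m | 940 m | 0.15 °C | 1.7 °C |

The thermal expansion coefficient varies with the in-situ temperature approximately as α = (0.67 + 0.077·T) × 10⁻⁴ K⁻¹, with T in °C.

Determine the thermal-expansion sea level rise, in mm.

204 mm

Layer 1: α = (0.67 + 0.077×21)×10⁻⁴ = 2.287×10⁻⁴ K⁻¹
Layer 2: α = (0.67 + 0.077×13)×10⁻⁴ = 1.671×10⁻⁴ K⁻¹
Layer 3: α = (0.67 + 0.077×1.7)×10⁻⁴ = 0.8009×10⁻⁴ K⁻¹
2.287×10⁻⁴ × 170 × 1.5 = 0.0583185 m
730 × 1.1 × 1.671×10⁻⁴ = 0.1341813 m
Layer 3: 940 × 0.15 × 0.8009×10⁻⁴ = 0.01129269 m
Δh = 0.0583185 + 0.1341813 + 0.01129269 = 0.20379249 m ≈ 204 mm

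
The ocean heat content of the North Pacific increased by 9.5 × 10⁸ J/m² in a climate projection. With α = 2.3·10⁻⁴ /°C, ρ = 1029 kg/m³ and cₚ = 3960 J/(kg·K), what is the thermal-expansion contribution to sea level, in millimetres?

Δh = 53.6 mm

Δh = αQ/(ρcₚ) = 2.3×10⁻⁴ × 9.5×10⁸ / (1029 × 3960) ≈ 0.053622 m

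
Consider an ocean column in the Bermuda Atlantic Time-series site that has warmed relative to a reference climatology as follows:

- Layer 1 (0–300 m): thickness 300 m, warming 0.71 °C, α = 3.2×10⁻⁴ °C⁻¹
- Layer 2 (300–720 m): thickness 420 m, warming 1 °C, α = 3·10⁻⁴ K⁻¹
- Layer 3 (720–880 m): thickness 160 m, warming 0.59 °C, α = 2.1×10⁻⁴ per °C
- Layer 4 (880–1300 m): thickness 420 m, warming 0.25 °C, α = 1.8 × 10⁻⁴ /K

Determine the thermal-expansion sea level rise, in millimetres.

300 × 3.2×10⁻⁴ × 0.71 = 0.06816 m
Layer 2: 420 × 1 × 3×10⁻⁴ = 0.12600 m
160 × 2.1×10⁻⁴ × 0.59 = 0.019824 m
880–1300 m: 0.25 × 1.8×10⁻⁴ × 420 = 0.01890 m
Δh = 0.06816 + 0.12600 + 0.019824 + 0.01890 = 0.232884 m

Δh = 233 mm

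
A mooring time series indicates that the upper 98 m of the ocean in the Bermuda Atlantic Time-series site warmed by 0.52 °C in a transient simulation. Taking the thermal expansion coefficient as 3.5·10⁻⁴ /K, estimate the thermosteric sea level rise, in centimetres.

Δh = αΔT·H = 3.5×10⁻⁴ × 0.52 × 98 = 0.017836 m

Δh = 1.8 cm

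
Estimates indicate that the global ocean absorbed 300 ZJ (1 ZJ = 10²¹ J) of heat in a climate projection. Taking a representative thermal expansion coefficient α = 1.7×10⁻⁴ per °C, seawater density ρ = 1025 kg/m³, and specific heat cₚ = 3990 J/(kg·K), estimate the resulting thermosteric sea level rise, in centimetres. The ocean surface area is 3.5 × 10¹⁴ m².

Per unit area: Q = 300×10²¹ / (3.5×10¹⁴) ≈ 8.571×10⁸ J/m²
Δh = αQ/(ρcₚ) = 1.7×10⁻⁴ × 8.571×10⁸ / (1025 × 3990) ≈ 0.035627 m

3.56 cm of thermosteric rise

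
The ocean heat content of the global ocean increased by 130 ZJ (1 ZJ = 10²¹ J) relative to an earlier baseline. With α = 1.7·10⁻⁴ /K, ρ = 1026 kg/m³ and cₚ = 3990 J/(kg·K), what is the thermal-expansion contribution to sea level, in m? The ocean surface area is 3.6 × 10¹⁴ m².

Per unit area: Q = 130×10²¹ / (3.6×10¹⁴) ≈ 3.611×10⁸ J/m²
Δh = αQ/(ρcₚ) = 1.7×10⁻⁴ × 3.611×10⁸ / (1026 × 3990) ≈ 0.014995 m

0.0150 m of thermosteric rise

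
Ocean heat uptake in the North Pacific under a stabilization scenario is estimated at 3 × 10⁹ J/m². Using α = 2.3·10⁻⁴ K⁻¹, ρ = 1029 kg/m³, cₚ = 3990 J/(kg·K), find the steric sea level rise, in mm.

Δh = αQ/(ρcₚ) = 2.3×10⁻⁴ × 3×10⁹ / (1029 × 3990) ≈ 0.16806 m

168 mm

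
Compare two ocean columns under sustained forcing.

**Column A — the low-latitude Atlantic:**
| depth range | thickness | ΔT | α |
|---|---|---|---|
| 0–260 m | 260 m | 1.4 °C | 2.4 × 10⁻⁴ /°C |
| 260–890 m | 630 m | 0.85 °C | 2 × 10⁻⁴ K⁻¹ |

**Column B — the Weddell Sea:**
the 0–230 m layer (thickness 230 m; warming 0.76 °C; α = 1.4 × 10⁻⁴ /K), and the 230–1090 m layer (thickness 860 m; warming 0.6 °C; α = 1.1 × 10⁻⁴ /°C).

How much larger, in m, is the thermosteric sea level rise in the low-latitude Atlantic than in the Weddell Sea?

0.113 m larger

A 0–260 m: 2.4×10⁻⁴ × 1.4 × 260 = 0.08736 m
A Layer 2: 0.85 × 630 × 2×10⁻⁴ = 0.10710 m
A total: 0.19446 m
B 0–230 m: 0.76 × 230 × 1.4×10⁻⁴ = 0.024472 m
B Layer 2: 1.1×10⁻⁴ × 0.6 × 860 = 0.05676 m
B total: 0.081232 m
Difference: 0.19446 − 0.081232 = 0.113228 m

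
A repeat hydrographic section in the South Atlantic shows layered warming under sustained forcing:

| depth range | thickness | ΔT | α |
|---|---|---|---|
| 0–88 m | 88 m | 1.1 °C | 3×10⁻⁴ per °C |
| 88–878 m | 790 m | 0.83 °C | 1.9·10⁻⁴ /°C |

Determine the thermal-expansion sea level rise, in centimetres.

1.1 × 88 × 3×10⁻⁴ = 0.02904 m
Layer 2: 790 × 1.9×10⁻⁴ × 0.83 = 0.124583 m
Δh = 0.02904 + 0.124583 = 0.153623 m ≈ 15 cm

Δh ≈ 15 cm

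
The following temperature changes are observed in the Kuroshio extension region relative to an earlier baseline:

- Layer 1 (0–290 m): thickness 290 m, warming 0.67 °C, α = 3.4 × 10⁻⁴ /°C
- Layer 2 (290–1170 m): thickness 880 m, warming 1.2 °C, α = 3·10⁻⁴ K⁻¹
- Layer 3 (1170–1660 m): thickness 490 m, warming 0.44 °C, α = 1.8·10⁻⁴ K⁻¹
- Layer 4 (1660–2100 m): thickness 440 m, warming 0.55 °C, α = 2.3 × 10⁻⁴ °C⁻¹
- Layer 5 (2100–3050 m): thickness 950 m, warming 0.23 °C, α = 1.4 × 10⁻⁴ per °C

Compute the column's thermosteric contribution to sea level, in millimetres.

Δh ≈ 508 mm

Layer 1: 0.67 × 3.4×10⁻⁴ × 290 = 0.066062 m
Layer 2: 880 × 3×10⁻⁴ × 1.2 = 0.31680 m
1170–1660 m: 1.8×10⁻⁴ × 490 × 0.44 = 0.038808 m
Layer 4: 440 × 2.3×10⁻⁴ × 0.55 = 0.05566 m
Layer 5: 0.23 × 950 × 1.4×10⁻⁴ = 0.03059 m
Δh = 0.066062 + 0.31680 + 0.038808 + 0.05566 + 0.03059 = 0.50792 m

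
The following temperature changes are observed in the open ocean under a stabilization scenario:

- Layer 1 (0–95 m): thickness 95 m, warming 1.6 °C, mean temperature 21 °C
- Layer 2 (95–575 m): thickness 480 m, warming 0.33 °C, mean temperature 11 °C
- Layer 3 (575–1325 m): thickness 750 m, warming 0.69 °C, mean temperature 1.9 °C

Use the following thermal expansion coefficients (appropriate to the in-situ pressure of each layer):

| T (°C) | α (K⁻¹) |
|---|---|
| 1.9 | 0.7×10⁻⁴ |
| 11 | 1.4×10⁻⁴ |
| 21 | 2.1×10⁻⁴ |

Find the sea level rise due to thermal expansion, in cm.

Layer 1 at 21 °C → α = 2.1×10⁻⁴ K⁻¹
Layer 2 at 11 °C → α = 1.4×10⁻⁴ K⁻¹
Layer 3 at 1.9 °C → α = 0.7×10⁻⁴ K⁻¹
Layer 1: 1.6 × 95 × 2.1×10⁻⁴ = 0.03192 m
95–575 m: 480 × 0.33 × 1.4×10⁻⁴ = 0.022176 m
575–1325 m: 750 × 0.7×10⁻⁴ × 0.69 = 0.036225 m
Δh = 0.03192 + 0.022176 + 0.036225 = 0.090321 m ≈ 9.0 cm

Δh ≈ 9.0 cm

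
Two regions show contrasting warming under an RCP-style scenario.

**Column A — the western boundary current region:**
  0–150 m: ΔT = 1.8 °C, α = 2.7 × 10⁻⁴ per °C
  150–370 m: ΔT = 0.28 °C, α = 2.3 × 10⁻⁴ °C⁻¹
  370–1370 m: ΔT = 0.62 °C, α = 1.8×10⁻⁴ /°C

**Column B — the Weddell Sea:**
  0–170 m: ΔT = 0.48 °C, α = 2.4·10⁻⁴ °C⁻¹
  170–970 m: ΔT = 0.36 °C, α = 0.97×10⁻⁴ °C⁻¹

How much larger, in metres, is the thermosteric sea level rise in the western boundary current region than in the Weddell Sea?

A 2.7×10⁻⁴ × 1.8 × 150 = 0.07290 m
A 0.28 × 220 × 2.3×10⁻⁴ = 0.014168 m
A Layer 3: 1.8×10⁻⁴ × 0.62 × 1000 = 0.11160 m
A total: 0.198668 m
B 0–170 m: 0.48 × 2.4×10⁻⁴ × 170 = 0.019584 m
B 170–970 m: 0.97×10⁻⁴ × 800 × 0.36 = 0.027936 m
B total: 0.04752 m
Difference: 0.198668 − 0.04752 = 0.151148 m

0.151 m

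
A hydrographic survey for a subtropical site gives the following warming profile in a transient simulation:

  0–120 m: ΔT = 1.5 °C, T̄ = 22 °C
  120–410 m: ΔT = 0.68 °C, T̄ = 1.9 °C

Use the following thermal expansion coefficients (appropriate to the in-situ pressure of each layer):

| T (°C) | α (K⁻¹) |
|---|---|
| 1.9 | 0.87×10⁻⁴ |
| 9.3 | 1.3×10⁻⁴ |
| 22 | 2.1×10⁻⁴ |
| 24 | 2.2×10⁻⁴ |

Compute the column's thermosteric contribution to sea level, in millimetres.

about 55 mm

Layer 1 at 22 °C → α = 2.1×10⁻⁴ K⁻¹
Layer 2 at 1.9 °C → α = 0.87×10⁻⁴ K⁻¹
0–120 m: 1.5 × 120 × 2.1×10⁻⁴ = 0.03780 m
0.68 × 290 × 0.87×10⁻⁴ = 0.0171564 m
Δh = 0.03780 + 0.0171564 = 0.0549564 m ≈ 55 mm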